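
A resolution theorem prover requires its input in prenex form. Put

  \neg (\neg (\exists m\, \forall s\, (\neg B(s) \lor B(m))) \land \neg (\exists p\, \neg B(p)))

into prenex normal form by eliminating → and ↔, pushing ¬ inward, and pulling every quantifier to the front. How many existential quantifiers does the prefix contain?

Push ¬ through the quantifiers and connectives to reach negation normal form:
  (\exists m\, \forall s\, (\neg B(s) \lor B(m))) \lor (\exists p\, \neg B(p))
Extract every quantifier outward, since the variables are now distinct and don't occur free across branches:
  \exists m\, \forall s\, \exists p\, (\neg B(s) \lor B(m) \lor \neg B(p))
The prefix is \exists m \forall s \exists p: 1 universal, 2 existential.

2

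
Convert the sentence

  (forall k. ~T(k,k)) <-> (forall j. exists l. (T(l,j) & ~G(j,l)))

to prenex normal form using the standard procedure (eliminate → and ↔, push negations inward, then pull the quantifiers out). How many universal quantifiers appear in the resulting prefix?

Eliminate → and ↔ using ¬ and ∨; A ↔ B as (¬A ∨ B) ∧ (¬B ∨ A).
  (~(forall k. ~T(k,k)) | (forall j. exists l. (T(l,j) & ~G(j,l)))) & (~(forall j. exists l. (T(l,j) & ~G(j,l))) | (forall k. ~T(k,k)))
Drive negations inward (¬∀x A ≡ ∃x ¬A, ¬∃x A ≡ ∀x ¬A, De Morgan for ∧/∨):
  ((exists k. T(k,k)) | (forall j. exists l. (T(l,j) & ~G(j,l)))) & ((exists j. forall l. (~T(l,j) | G(j,l))) | (forall k. ~T(k,k)))
Rename bound variables to avoid capture: j↦w, l↦y1, k↦w1.
  ((exists k. T(k,k)) | (forall j. exists l. (T(l,j) & ~G(j,l)))) & ((exists w. forall y1. (~T(y1,w) | G(w,y1))) | (forall w1. ~T(w1,w1)))
Finally move all quantifiers to the prefix:
  exists k. forall j. exists l. exists w. forall y1. forall w1. ((T(k,k) | T(l,j) & ~G(j,l)) & (~T(y1,w) | G(w,y1) | ~T(w1,w1)))
The prefix is exists k forall j exists l exists w forall y1 forall w1: 3 universal, 3 existential.

3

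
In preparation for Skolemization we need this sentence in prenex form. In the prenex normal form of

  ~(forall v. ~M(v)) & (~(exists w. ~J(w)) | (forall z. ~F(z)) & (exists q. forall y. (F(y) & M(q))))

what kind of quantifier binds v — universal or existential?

existential

Drive negations inward (¬∀x A ≡ ∃x ¬A, ¬∃x A ≡ ∀x ¬A, De Morgan for ∧/∨):
  (exists v. M(v)) & ((forall w. J(w)) | (forall z. ~F(z)) & (exists q. forall y. (F(y) & M(q))))
All bound variables are already distinct, so no renaming is needed.
Finally move all quantifiers to the prefix:
  exists v. forall w. forall z. exists q. forall y. (M(v) & (J(w) | ~F(z) & F(y) & M(q)))
The quantifier forall v sits under an odd number of negations, so it flips to exists v.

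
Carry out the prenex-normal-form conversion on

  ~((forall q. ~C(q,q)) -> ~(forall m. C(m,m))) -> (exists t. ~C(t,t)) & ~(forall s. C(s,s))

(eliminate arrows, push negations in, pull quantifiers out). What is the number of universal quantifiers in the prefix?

0

Rewrite implications/biconditionals: A → B as ¬A ∨ B.
  ~~(~(forall q. ~C(q,q)) | ~(forall m. C(m,m))) | (exists t. ~C(t,t)) & ~(forall s. C(s,s))
Push ¬ through the quantifiers and connectives to reach negation normal form:
  (exists q. C(q,q)) | (exists m. ~C(m,m)) | (exists t. ~C(t,t)) & (exists s. ~C(s,s))
Pull the quantifiers to the front (each side's bound variable is not free in the other side):
  exists q. exists m. exists t. exists s. (C(q,q) | ~C(m,m) | ~C(t,t) & ~C(s,s))
The prefix is exists q exists m exists t exists s: 0 universal, 4 existential.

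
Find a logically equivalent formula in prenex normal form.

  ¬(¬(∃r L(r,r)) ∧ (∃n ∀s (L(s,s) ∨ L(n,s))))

Move each ¬ inward, flipping quantifiers it crosses:
  (∃r L(r,r)) ∨ (∀n ∃s (¬L(s,s) ∧ ¬L(n,s)))
Extract every quantifier outward, since the variables are now distinct and don't occur free across branches:
  ∃r ∀n ∃s (L(r,r) ∨ ¬L(s,s) ∧ ¬L(n,s))

∃r ∀n ∃s (L(r,r) ∨ ¬L(s,s) ∧ ¬L(n,s))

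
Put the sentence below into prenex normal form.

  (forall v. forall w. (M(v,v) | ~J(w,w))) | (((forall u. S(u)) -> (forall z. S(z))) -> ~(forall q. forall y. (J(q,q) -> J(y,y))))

forall v. forall w. forall u. exists z. exists q. exists y. (M(v,v) | ~J(w,w) | S(u) & ~S(z) | J(q,q) & ~J(y,y))

First replace A → B with ¬A ∨ B.
  (forall v. forall w. (M(v,v) | ~J(w,w))) | ~(~(forall u. S(u)) | (forall z. S(z))) | ~(forall q. forall y. (~J(q,q) | J(y,y)))
Push ¬ through the quantifiers and connectives to reach negation normal form:
  (forall v. forall w. (M(v,v) | ~J(w,w))) | (forall u. S(u)) & (exists z. ~S(z)) | (exists q. exists y. (J(q,q) & ~J(y,y)))
Extract every quantifier outward, since the variables are now distinct and don't occur free across branches:
  forall v. forall w. forall u. exists z. exists q. exists y. (M(v,v) | ~J(w,w) | S(u) & ~S(z) | J(q,q) & ~J(y,y))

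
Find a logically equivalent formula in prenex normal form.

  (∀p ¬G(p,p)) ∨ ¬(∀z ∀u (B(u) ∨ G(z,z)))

∀p ∃z ∃u (¬G(p,p) ∨ ¬B(u) ∧ ¬G(z,z))

Push ¬ through the quantifiers and connectives to reach negation normal form:
  (∀p ¬G(p,p)) ∨ (∃z ∃u (¬B(u) ∧ ¬G(z,z)))
All bound variables are already distinct, so no renaming is needed.
Pull the quantifiers to the front (each side's bound variable is not free in the other side):
  ∀p ∃z ∃u (¬G(p,p) ∨ ¬B(u) ∧ ¬G(z,z))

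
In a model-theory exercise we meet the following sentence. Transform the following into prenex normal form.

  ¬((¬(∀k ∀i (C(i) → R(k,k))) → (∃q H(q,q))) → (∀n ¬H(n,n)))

Rewrite implications/biconditionals: A → B as ¬A ∨ B.
  ¬(¬(¬¬(∀k ∀i (¬C(i) ∨ R(k,k))) ∨ (∃q H(q,q))) ∨ (∀n ¬H(n,n)))
Push ¬ through the quantifiers and connectives to reach negation normal form:
  ((∀k ∀i (¬C(i) ∨ R(k,k))) ∨ (∃q H(q,q))) ∧ (∃n H(n,n))
All bound variables are already distinct, so no renaming is needed.
Extract every quantifier outward, since the variables are now distinct and don't occur free across branches:
  ∀k ∀i ∃q ∃n ((¬C(i) ∨ R(k,k) ∨ H(q,q)) ∧ H(n,n))

∀k ∀i ∃q ∃n ((¬C(i) ∨ R(k,k) ∨ H(q,q)) ∧ H(n,n))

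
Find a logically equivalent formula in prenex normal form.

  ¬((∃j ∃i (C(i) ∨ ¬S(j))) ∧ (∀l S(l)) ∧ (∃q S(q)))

∀j ∀i ∃l ∀q (¬C(i) ∧ S(j) ∨ ¬S(l) ∨ ¬S(q))

Drive negations inward (¬∀x A ≡ ∃x ¬A, ¬∃x A ≡ ∀x ¬A, De Morgan for ∧/∨):
  (∀j ∀i (¬C(i) ∧ S(j))) ∨ (∃l ¬S(l)) ∨ (∀q ¬S(q))
Finally move all quantifiers to the prefix:
  ∀j ∀i ∃l ∀q (¬C(i) ∧ S(j) ∨ ¬S(l) ∨ ¬S(q))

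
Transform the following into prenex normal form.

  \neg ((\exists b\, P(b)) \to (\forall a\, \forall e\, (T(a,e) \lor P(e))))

\exists b\, \exists a\, \exists e\, (P(b) \land \neg T(a,e) \land \neg P(e))

Rewrite implications/biconditionals: A → B as ¬A ∨ B.
  \neg (\neg (\exists b\, P(b)) \lor (\forall a\, \forall e\, (T(a,e) \lor P(e))))
Drive negations inward (¬∀x A ≡ ∃x ¬A, ¬∃x A ≡ ∀x ¬A, De Morgan for ∧/∨):
  (\exists b\, P(b)) \land (\exists a\, \exists e\, (\neg T(a,e) \land \neg P(e)))
All bound variables are already distinct, so no renaming is needed.
Finally move all quantifiers to the prefix:
  \exists b\, \exists a\, \exists e\, (P(b) \land \neg T(a,e) \land \neg P(e))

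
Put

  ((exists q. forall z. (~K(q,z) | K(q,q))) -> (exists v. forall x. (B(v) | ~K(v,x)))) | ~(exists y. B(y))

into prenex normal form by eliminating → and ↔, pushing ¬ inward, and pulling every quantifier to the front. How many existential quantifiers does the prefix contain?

2

Eliminate → and ↔ using ¬ and ∨.
  ~(exists q. forall z. (~K(q,z) | K(q,q))) | (exists v. forall x. (B(v) | ~K(v,x))) | ~(exists y. B(y))
Push ¬ through the quantifiers and connectives to reach negation normal form:
  (forall q. exists z. (K(q,z) & ~K(q,q))) | (exists v. forall x. (B(v) | ~K(v,x))) | (forall y. ~B(y))
All bound variables are already distinct, so no renaming is needed.
Finally move all quantifiers to the prefix:
  forall q. exists z. exists v. forall x. forall y. (K(q,z) & ~K(q,q) | B(v) | ~K(v,x) | ~B(y))
The prefix is forall q exists z exists v forall x forall y: 3 universal, 2 existential.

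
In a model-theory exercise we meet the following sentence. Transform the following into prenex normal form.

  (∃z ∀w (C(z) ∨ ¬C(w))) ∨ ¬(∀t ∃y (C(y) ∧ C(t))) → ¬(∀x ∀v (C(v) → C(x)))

Eliminate → and ↔ using ¬ and ∨.
  ¬((∃z ∀w (C(z) ∨ ¬C(w))) ∨ ¬(∀t ∃y (C(y) ∧ C(t)))) ∨ ¬(∀x ∀v (¬C(v) ∨ C(x)))
Move each ¬ inward, flipping quantifiers it crosses:
  (∀z ∃w (¬C(z) ∧ C(w))) ∧ (∀t ∃y (C(y) ∧ C(t))) ∨ (∃x ∃v (C(v) ∧ ¬C(x)))
Finally move all quantifiers to the prefix:
  ∀z ∃w ∀t ∃y ∃x ∃v (¬C(z) ∧ C(w) ∧ C(y) ∧ C(t) ∨ C(v) ∧ ¬C(x))

∀z ∃w ∀t ∃y ∃x ∃v (¬C(z) ∧ C(w) ∧ C(y) ∧ C(t) ∨ C(v) ∧ ¬C(x))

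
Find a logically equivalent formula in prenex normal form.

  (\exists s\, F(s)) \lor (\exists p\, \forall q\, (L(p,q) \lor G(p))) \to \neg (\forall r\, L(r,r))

\forall s\, \forall p\, \exists q\, \exists r\, (\neg F(s) \land \neg L(p,q) \land \neg G(p) \lor \neg L(r,r))

Rewrite implications/biconditionals: A → B as ¬A ∨ B.
  \neg ((\exists s\, F(s)) \lor (\exists p\, \forall q\, (L(p,q) \lor G(p)))) \lor \neg (\forall r\, L(r,r))
Drive negations inward (¬∀x A ≡ ∃x ¬A, ¬∃x A ≡ ∀x ¬A, De Morgan for ∧/∨):
  (\forall s\, \neg F(s)) \land (\forall p\, \exists q\, (\neg L(p,q) \land \neg G(p))) \lor (\exists r\, \neg L(r,r))
All bound variables are already distinct, so no renaming is needed.
Pull the quantifiers to the front (each side's bound variable is not free in the other side):
  \forall s\, \forall p\, \exists q\, \exists r\, (\neg F(s) \land \neg L(p,q) \land \neg G(p) \lor \neg L(r,r))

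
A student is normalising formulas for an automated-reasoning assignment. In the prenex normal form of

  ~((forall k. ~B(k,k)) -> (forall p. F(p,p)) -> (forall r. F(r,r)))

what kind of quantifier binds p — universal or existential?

First replace A → B with ¬A ∨ B.
  ~(~(forall k. ~B(k,k)) | ~(forall p. F(p,p)) | (forall r. F(r,r)))
Push ¬ through the quantifiers and connectives to reach negation normal form:
  (forall k. ~B(k,k)) & (forall p. F(p,p)) & (exists r. ~F(r,r))
Pull the quantifiers to the front (each side's bound variable is not free in the other side):
  forall k. forall p. exists r. (~B(k,k) & F(p,p) & ~F(r,r))
The quantifier forall p sits under an even number of negations (counting the antecedent side of each →), so it remains universal.

universal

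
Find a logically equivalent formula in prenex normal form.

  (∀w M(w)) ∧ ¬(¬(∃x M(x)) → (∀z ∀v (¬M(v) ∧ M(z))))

∀w ∀x ∃z ∃v (M(w) ∧ ¬M(x) ∧ (M(v) ∨ ¬M(z)))

First replace A → B with ¬A ∨ B.
  (∀w M(w)) ∧ ¬(¬¬(∃x M(x)) ∨ (∀z ∀v (¬M(v) ∧ M(z))))
Drive negations inward (¬∀x A ≡ ∃x ¬A, ¬∃x A ≡ ∀x ¬A, De Morgan for ∧/∨):
  (∀w M(w)) ∧ (∀x ¬M(x)) ∧ (∃z ∃v (M(v) ∨ ¬M(z)))
All bound variables are already distinct, so no renaming is needed.
Finally move all quantifiers to the prefix:
  ∀w ∀x ∃z ∃v (M(w) ∧ ¬M(x) ∧ (M(v) ∨ ¬M(z)))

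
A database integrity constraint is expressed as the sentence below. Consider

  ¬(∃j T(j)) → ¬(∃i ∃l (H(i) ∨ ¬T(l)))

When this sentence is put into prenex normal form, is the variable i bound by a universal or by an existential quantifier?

universal

Eliminate → and ↔ using ¬ and ∨.
  ¬¬(∃j T(j)) ∨ ¬(∃i ∃l (H(i) ∨ ¬T(l)))
Move each ¬ inward, flipping quantifiers it crosses:
  (∃j T(j)) ∨ (∀i ∀l (¬H(i) ∧ T(l)))
Extract every quantifier outward, since the variables are now distinct and don't occur free across branches:
  ∃j ∀i ∀l (T(j) ∨ ¬H(i) ∧ T(l))
The quantifier ∃i sits under an odd number of negations (counting the antecedent side of each →), so it flips to ∀i.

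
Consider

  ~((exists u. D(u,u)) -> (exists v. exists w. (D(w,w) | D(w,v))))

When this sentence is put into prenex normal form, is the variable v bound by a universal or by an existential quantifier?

Eliminate → and ↔ using ¬ and ∨.
  ~(~(exists u. D(u,u)) | (exists v. exists w. (D(w,w) | D(w,v))))
Move each ¬ inward, flipping quantifiers it crosses:
  (exists u. D(u,u)) & (forall v. forall w. (~D(w,w) & ~D(w,v)))
Extract every quantifier outward, since the variables are now distinct and don't occur free across branches:
  exists u. forall v. forall w. (D(u,u) & ~D(w,w) & ~D(w,v))
The quantifier exists v sits under an odd number of negations (counting the antecedent side of each →), so it flips to forall v.

universal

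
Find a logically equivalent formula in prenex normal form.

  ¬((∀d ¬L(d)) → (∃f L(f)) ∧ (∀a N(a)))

∀d ∀f ∃a (¬L(d) ∧ (¬L(f) ∨ ¬N(a)))

Eliminate → and ↔ using ¬ and ∨.
  ¬(¬(∀d ¬L(d)) ∨ (∃f L(f)) ∧ (∀a N(a)))
Drive negations inward (¬∀x A ≡ ∃x ¬A, ¬∃x A ≡ ∀x ¬A, De Morgan for ∧/∨):
  (∀d ¬L(d)) ∧ ((∀f ¬L(f)) ∨ (∃a ¬N(a)))
All bound variables are already distinct, so no renaming is needed.
Pull the quantifiers to the front (each side's bound variable is not free in the other side):
  ∀d ∀f ∃a (¬L(d) ∧ (¬L(f) ∨ ¬N(a)))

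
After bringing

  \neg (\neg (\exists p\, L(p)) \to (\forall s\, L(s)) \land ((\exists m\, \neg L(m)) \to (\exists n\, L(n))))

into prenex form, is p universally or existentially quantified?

universal

Eliminate → and ↔ using ¬ and ∨.
  \neg (\neg \neg (\exists p\, L(p)) \lor (\forall s\, L(s)) \land (\neg (\exists m\, \neg L(m)) \lor (\exists n\, L(n))))
Move each ¬ inward, flipping quantifiers it crosses:
  (\forall p\, \neg L(p)) \land ((\exists s\, \neg L(s)) \lor (\exists m\, \neg L(m)) \land (\forall n\, \neg L(n)))
All bound variables are already distinct, so no renaming is needed.
Finally move all quantifiers to the prefix:
  \forall p\, \exists s\, \exists m\, \forall n\, (\neg L(p) \land (\neg L(s) \lor \neg L(m) \land \neg L(n)))
The quantifier \exists p sits under an odd number of negations (counting the antecedent side of each →), so it flips to \forall p.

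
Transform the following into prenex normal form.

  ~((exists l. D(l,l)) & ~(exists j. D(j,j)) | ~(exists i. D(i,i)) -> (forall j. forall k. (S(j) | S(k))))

Rewrite implications/biconditionals: A → B as ¬A ∨ B.
  ~(~((exists l. D(l,l)) & ~(exists j. D(j,j)) | ~(exists i. D(i,i))) | (forall j. forall k. (S(j) | S(k))))
Move each ¬ inward, flipping quantifiers it crosses:
  ((exists l. D(l,l)) & (forall j. ~D(j,j)) | (forall i. ~D(i,i))) & (exists j. exists k. (~S(j) & ~S(k)))
Give each quantifier a distinct variable: j↦y1.
  ((exists l. D(l,l)) & (forall j. ~D(j,j)) | (forall i. ~D(i,i))) & (exists y1. exists k. (~S(y1) & ~S(k)))
Pull the quantifiers to the front (each side's bound variable is not free in the other side):
  exists l. forall j. forall i. exists y1. exists k. ((D(l,l) & ~D(j,j) | ~D(i,i)) & ~S(y1) & ~S(k))

exists l. forall j. forall i. exists y1. exists k. ((D(l,l) & ~D(j,j) | ~D(i,i)) & ~S(y1) & ~S(k))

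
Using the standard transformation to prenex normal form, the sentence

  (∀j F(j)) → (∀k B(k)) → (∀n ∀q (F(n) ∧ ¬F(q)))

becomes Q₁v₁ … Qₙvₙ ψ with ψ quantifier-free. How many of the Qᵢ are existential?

Rewrite implications/biconditionals: A → B as ¬A ∨ B.
  ¬(∀j F(j)) ∨ ¬(∀k B(k)) ∨ (∀n ∀q (F(n) ∧ ¬F(q)))
Push ¬ through the quantifiers and connectives to reach negation normal form:
  (∃j ¬F(j)) ∨ (∃k ¬B(k)) ∨ (∀n ∀q (F(n) ∧ ¬F(q)))
Finally move all quantifiers to the prefix:
  ∃j ∃k ∀n ∀q (¬F(j) ∨ ¬B(k) ∨ F(n) ∧ ¬F(q))
The prefix is ∃j ∃k ∀n ∀q: 2 universal, 2 existential.

2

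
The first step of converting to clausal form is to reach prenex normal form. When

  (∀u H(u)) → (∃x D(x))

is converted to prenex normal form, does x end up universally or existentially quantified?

existential

Rewrite implications/biconditionals: A → B as ¬A ∨ B.
  ¬(∀u H(u)) ∨ (∃x D(x))
Drive negations inward (¬∀x A ≡ ∃x ¬A, ¬∃x A ≡ ∀x ¬A, De Morgan for ∧/∨):
  (∃u ¬H(u)) ∨ (∃x D(x))
Extract every quantifier outward, since the variables are now distinct and don't occur free across branches:
  ∃u ∃x (¬H(u) ∨ D(x))
The quantifier ∃x sits under an even number of negations (counting the antecedent side of each →), so it remains existential.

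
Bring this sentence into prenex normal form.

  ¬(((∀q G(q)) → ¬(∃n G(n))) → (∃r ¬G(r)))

∃q ∀n ∀r ((¬G(q) ∨ ¬G(n)) ∧ G(r))

First replace A → B with ¬A ∨ B.
  ¬(¬(¬(∀q G(q)) ∨ ¬(∃n G(n))) ∨ (∃r ¬G(r)))
Move each ¬ inward, flipping quantifiers it crosses:
  ((∃q ¬G(q)) ∨ (∀n ¬G(n))) ∧ (∀r G(r))
Pull the quantifiers to the front (each side's bound variable is not free in the other side):
  ∃q ∀n ∀r ((¬G(q) ∨ ¬G(n)) ∧ G(r))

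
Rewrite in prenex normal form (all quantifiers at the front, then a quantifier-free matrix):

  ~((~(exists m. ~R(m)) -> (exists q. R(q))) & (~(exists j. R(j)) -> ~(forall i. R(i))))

Eliminate → and ↔ using ¬ and ∨.
  ~((~~(exists m. ~R(m)) | (exists q. R(q))) & (~~(exists j. R(j)) | ~(forall i. R(i))))
Drive negations inward (¬∀x A ≡ ∃x ¬A, ¬∃x A ≡ ∀x ¬A, De Morgan for ∧/∨):
  (forall m. R(m)) & (forall q. ~R(q)) | (forall j. ~R(j)) & (forall i. R(i))
All bound variables are already distinct, so no renaming is needed.
Extract every quantifier outward, since the variables are now distinct and don't occur free across branches:
  forall m. forall q. forall j. forall i. (R(m) & ~R(q) | ~R(j) & R(i))

forall m. forall q. forall j. forall i. (R(m) & ~R(q) | ~R(j) & R(i))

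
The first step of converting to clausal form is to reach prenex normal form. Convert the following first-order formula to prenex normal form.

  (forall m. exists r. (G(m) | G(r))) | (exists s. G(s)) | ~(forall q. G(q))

Push ¬ through the quantifiers and connectives to reach negation normal form:
  (forall m. exists r. (G(m) | G(r))) | (exists s. G(s)) | (exists q. ~G(q))
All bound variables are already distinct, so no renaming is needed.
Extract every quantifier outward, since the variables are now distinct and don't occur free across branches:
  forall m. exists r. exists s. exists q. (G(m) | G(r) | G(s) | ~G(q))

forall m. exists r. exists s. exists q. (G(m) | G(r) | G(s) | ~G(q))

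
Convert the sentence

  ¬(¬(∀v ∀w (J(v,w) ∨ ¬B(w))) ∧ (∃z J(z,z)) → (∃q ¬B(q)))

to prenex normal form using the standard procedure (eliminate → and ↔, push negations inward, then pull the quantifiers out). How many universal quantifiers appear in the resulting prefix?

First replace A → B with ¬A ∨ B.
  ¬(¬(¬(∀v ∀w (J(v,w) ∨ ¬B(w))) ∧ (∃z J(z,z))) ∨ (∃q ¬B(q)))
Drive negations inward (¬∀x A ≡ ∃x ¬A, ¬∃x A ≡ ∀x ¬A, De Morgan for ∧/∨):
  (∃v ∃w (¬J(v,w) ∧ B(w))) ∧ (∃z J(z,z)) ∧ (∀q B(q))
Finally move all quantifiers to the prefix:
  ∃v ∃w ∃z ∀q (¬J(v,w) ∧ B(w) ∧ J(z,z) ∧ B(q))
The prefix is ∃v ∃w ∃z ∀q: 1 universal, 3 existential.

1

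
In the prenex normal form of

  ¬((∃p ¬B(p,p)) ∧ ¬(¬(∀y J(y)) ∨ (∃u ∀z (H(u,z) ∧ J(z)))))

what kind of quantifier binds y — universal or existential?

Drive negations inward (¬∀x A ≡ ∃x ¬A, ¬∃x A ≡ ∀x ¬A, De Morgan for ∧/∨):
  (∀p B(p,p)) ∨ (∃y ¬J(y)) ∨ (∃u ∀z (H(u,z) ∧ J(z)))
Extract every quantifier outward, since the variables are now distinct and don't occur free across branches:
  ∀p ∃y ∃u ∀z (B(p,p) ∨ ¬J(y) ∨ H(u,z) ∧ J(z))
The quantifier ∀y sits under an odd number of negations, so it flips to ∃y.

existential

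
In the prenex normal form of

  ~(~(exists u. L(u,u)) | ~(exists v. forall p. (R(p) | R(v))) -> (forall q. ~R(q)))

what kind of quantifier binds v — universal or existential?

First replace A → B with ¬A ∨ B.
  ~(~(~(exists u. L(u,u)) | ~(exists v. forall p. (R(p) | R(v)))) | (forall q. ~R(q)))
Drive negations inward (¬∀x A ≡ ∃x ¬A, ¬∃x A ≡ ∀x ¬A, De Morgan for ∧/∨):
  ((forall u. ~L(u,u)) | (forall v. exists p. (~R(p) & ~R(v)))) & (exists q. R(q))
All bound variables are already distinct, so no renaming is needed.
Finally move all quantifiers to the prefix:
  forall u. forall v. exists p. exists q. ((~L(u,u) | ~R(p) & ~R(v)) & R(q))
The quantifier exists v sits under an odd number of negations (counting the antecedent side of each →), so it flips to forall v.

universal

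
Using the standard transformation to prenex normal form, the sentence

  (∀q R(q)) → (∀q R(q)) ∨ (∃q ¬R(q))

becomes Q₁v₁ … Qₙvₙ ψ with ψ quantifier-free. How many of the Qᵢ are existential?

First replace A → B with ¬A ∨ B.
  ¬(∀q R(q)) ∨ (∀q R(q)) ∨ (∃q ¬R(q))
Move each ¬ inward, flipping quantifiers it crosses:
  (∃q ¬R(q)) ∨ (∀q R(q)) ∨ (∃q ¬R(q))
Give each quantifier a distinct variable: q↦y, q↦t.
  (∃q ¬R(q)) ∨ (∀y R(y)) ∨ (∃t ¬R(t))
Extract every quantifier outward, since the variables are now distinct and don't occur free across branches:
  ∃q ∀y ∃t (¬R(q) ∨ R(y) ∨ ¬R(t))
The prefix is ∃q ∀y ∃t: 1 universal, 2 existential.

2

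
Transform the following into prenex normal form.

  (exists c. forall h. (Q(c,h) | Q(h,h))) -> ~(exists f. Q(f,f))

First replace A → B with ¬A ∨ B.
  ~(exists c. forall h. (Q(c,h) | Q(h,h))) | ~(exists f. Q(f,f))
Push ¬ through the quantifiers and connectives to reach negation normal form:
  (forall c. exists h. (~Q(c,h) & ~Q(h,h))) | (forall f. ~Q(f,f))
All bound variables are already distinct, so no renaming is needed.
Finally move all quantifiers to the prefix:
  forall c. exists h. forall f. (~Q(c,h) & ~Q(h,h) | ~Q(f,f))

forall c. exists h. forall f. (~Q(c,h) & ~Q(h,h) | ~Q(f,f))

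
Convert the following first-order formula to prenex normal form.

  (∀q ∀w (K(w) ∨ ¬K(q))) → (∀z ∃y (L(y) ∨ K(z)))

∃q ∃w ∀z ∃y (¬K(w) ∧ K(q) ∨ L(y) ∨ K(z))

First replace A → B with ¬A ∨ B.
  ¬(∀q ∀w (K(w) ∨ ¬K(q))) ∨ (∀z ∃y (L(y) ∨ K(z)))
Push ¬ through the quantifiers and connectives to reach negation normal form:
  (∃q ∃w (¬K(w) ∧ K(q))) ∨ (∀z ∃y (L(y) ∨ K(z)))
Finally move all quantifiers to the prefix:
  ∃q ∃w ∀z ∃y (¬K(w) ∧ K(q) ∨ L(y) ∨ K(z))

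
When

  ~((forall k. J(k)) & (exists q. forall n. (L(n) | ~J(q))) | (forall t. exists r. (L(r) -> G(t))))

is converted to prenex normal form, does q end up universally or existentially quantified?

universal

Eliminate → and ↔ using ¬ and ∨.
  ~((forall k. J(k)) & (exists q. forall n. (L(n) | ~J(q))) | (forall t. exists r. (~L(r) | G(t))))
Move each ¬ inward, flipping quantifiers it crosses:
  ((exists k. ~J(k)) | (forall q. exists n. (~L(n) & J(q)))) & (exists t. forall r. (L(r) & ~G(t)))
Finally move all quantifiers to the prefix:
  exists k. forall q. exists n. exists t. forall r. ((~J(k) | ~L(n) & J(q)) & L(r) & ~G(t))
The quantifier exists q sits under an odd number of negations (counting the antecedent side of each →), so it flips to forall q.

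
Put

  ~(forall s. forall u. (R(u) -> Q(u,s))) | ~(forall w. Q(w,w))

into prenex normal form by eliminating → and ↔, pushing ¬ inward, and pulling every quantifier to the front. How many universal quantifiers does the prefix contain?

Eliminate → and ↔ using ¬ and ∨.
  ~(forall s. forall u. (~R(u) | Q(u,s))) | ~(forall w. Q(w,w))
Drive negations inward (¬∀x A ≡ ∃x ¬A, ¬∃x A ≡ ∀x ¬A, De Morgan for ∧/∨):
  (exists s. exists u. (R(u) & ~Q(u,s))) | (exists w. ~Q(w,w))
All bound variables are already distinct, so no renaming is needed.
Extract every quantifier outward, since the variables are now distinct and don't occur free across branches:
  exists s. exists u. exists w. (R(u) & ~Q(u,s) | ~Q(w,w))
The prefix is exists s exists u exists w: 0 universal, 3 existential.

0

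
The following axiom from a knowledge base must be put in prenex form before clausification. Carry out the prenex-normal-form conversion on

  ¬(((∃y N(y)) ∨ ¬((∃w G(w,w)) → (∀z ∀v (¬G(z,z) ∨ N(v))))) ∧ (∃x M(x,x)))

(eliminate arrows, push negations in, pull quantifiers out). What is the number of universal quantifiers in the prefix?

5

Rewrite implications/biconditionals: A → B as ¬A ∨ B.
  ¬(((∃y N(y)) ∨ ¬(¬(∃w G(w,w)) ∨ (∀z ∀v (¬G(z,z) ∨ N(v))))) ∧ (∃x M(x,x)))
Move each ¬ inward, flipping quantifiers it crosses:
  (∀y ¬N(y)) ∧ ((∀w ¬G(w,w)) ∨ (∀z ∀v (¬G(z,z) ∨ N(v)))) ∨ (∀x ¬M(x,x))
All bound variables are already distinct, so no renaming is needed.
Extract every quantifier outward, since the variables are now distinct and don't occur free across branches:
  ∀y ∀w ∀z ∀v ∀x (¬N(y) ∧ (¬G(w,w) ∨ ¬G(z,z) ∨ N(v)) ∨ ¬M(x,x))
The prefix is ∀y ∀w ∀z ∀v ∀x: 5 universal, 0 existential.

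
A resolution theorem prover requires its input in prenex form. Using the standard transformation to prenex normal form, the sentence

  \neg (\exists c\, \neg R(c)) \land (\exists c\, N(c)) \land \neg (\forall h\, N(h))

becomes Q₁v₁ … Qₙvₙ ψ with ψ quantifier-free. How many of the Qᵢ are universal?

Move each ¬ inward, flipping quantifiers it crosses:
  (\forall c\, R(c)) \land (\exists c\, N(c)) \land (\exists h\, \neg N(h))
Standardize variables apart so no two quantifiers bind the same name: c↦b.
  (\forall c\, R(c)) \land (\exists b\, N(b)) \land (\exists h\, \neg N(h))
Finally move all quantifiers to the prefix:
  \forall c\, \exists b\, \exists h\, (R(c) \land N(b) \land \neg N(h))
The prefix is \forall c \exists b \exists h: 1 universal, 2 existential.

1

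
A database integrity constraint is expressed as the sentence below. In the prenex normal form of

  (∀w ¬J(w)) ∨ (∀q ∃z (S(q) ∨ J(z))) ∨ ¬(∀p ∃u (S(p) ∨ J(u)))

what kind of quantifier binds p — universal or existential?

existential

Drive negations inward (¬∀x A ≡ ∃x ¬A, ¬∃x A ≡ ∀x ¬A, De Morgan for ∧/∨):
  (∀w ¬J(w)) ∨ (∀q ∃z (S(q) ∨ J(z))) ∨ (∃p ∀u (¬S(p) ∧ ¬J(u)))
Pull the quantifiers to the front (each side's bound variable is not free in the other side):
  ∀w ∀q ∃z ∃p ∀u (¬J(w) ∨ S(q) ∨ J(z) ∨ ¬S(p) ∧ ¬J(u))
The quantifier ∀p sits under an odd number of negations, so it flips to ∃p.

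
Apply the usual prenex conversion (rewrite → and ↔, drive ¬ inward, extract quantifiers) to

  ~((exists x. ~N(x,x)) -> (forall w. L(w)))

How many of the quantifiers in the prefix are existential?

Eliminate → and ↔ using ¬ and ∨.
  ~(~(exists x. ~N(x,x)) | (forall w. L(w)))
Move each ¬ inward, flipping quantifiers it crosses:
  (exists x. ~N(x,x)) & (exists w. ~L(w))
All bound variables are already distinct, so no renaming is needed.
Pull the quantifiers to the front (each side's bound variable is not free in the other side):
  exists x. exists w. (~N(x,x) & ~L(w))
The prefix is exists x exists w: 0 universal, 2 existential.

2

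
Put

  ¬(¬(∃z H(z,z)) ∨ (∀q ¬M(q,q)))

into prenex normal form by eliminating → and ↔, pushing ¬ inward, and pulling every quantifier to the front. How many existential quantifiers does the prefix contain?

Move each ¬ inward, flipping quantifiers it crosses:
  (∃z H(z,z)) ∧ (∃q M(q,q))
All bound variables are already distinct, so no renaming is needed.
Pull the quantifiers to the front (each side's bound variable is not free in the other side):
  ∃z ∃q (H(z,z) ∧ M(q,q))
The prefix is ∃z ∃q: 0 universal, 2 existential.

2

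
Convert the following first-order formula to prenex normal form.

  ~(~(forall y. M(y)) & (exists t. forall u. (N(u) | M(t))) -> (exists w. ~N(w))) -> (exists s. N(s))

First replace A → B with ¬A ∨ B.
  ~~(~(~(forall y. M(y)) & (exists t. forall u. (N(u) | M(t)))) | (exists w. ~N(w))) | (exists s. N(s))
Drive negations inward (¬∀x A ≡ ∃x ¬A, ¬∃x A ≡ ∀x ¬A, De Morgan for ∧/∨):
  (forall y. M(y)) | (forall t. exists u. (~N(u) & ~M(t))) | (exists w. ~N(w)) | (exists s. N(s))
Finally move all quantifiers to the prefix:
  forall y. forall t. exists u. exists w. exists s. (M(y) | ~N(u) & ~M(t) | ~N(w) | N(s))

forall y. forall t. exists u. exists w. exists s. (M(y) | ~N(u) & ~M(t) | ~N(w) | N(s))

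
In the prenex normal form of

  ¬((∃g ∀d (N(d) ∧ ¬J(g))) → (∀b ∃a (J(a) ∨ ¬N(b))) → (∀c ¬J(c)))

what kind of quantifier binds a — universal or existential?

existential

Rewrite implications/biconditionals: A → B as ¬A ∨ B.
  ¬(¬(∃g ∀d (N(d) ∧ ¬J(g))) ∨ ¬(∀b ∃a (J(a) ∨ ¬N(b))) ∨ (∀c ¬J(c)))
Move each ¬ inward, flipping quantifiers it crosses:
  (∃g ∀d (N(d) ∧ ¬J(g))) ∧ (∀b ∃a (J(a) ∨ ¬N(b))) ∧ (∃c J(c))
All bound variables are already distinct, so no renaming is needed.
Finally move all quantifiers to the prefix:
  ∃g ∀d ∀b ∃a ∃c (N(d) ∧ ¬J(g) ∧ (J(a) ∨ ¬N(b)) ∧ J(c))
The quantifier ∃a sits under an even number of negations (counting the antecedent side of each →), so it remains existential.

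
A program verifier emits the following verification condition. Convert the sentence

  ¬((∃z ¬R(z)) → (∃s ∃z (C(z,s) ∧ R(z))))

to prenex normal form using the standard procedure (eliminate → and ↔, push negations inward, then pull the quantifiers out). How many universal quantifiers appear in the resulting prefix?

2

Eliminate → and ↔ using ¬ and ∨.
  ¬(¬(∃z ¬R(z)) ∨ (∃s ∃z (C(z,s) ∧ R(z))))
Move each ¬ inward, flipping quantifiers it crosses:
  (∃z ¬R(z)) ∧ (∀s ∀z (¬C(z,s) ∨ ¬R(z)))
Give each quantifier a distinct variable: z↦u1.
  (∃z ¬R(z)) ∧ (∀s ∀u1 (¬C(u1,s) ∨ ¬R(u1)))
Pull the quantifiers to the front (each side's bound variable is not free in the other side):
  ∃z ∀s ∀u1 (¬R(z) ∧ (¬C(u1,s) ∨ ¬R(u1)))
The prefix is ∃z ∀s ∀u1: 2 universal, 1 existential.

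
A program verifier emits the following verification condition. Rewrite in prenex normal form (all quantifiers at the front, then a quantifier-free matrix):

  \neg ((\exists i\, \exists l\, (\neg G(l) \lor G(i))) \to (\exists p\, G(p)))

Eliminate → and ↔ using ¬ and ∨.
  \neg (\neg (\exists i\, \exists l\, (\neg G(l) \lor G(i))) \lor (\exists p\, G(p)))
Move each ¬ inward, flipping quantifiers it crosses:
  (\exists i\, \exists l\, (\neg G(l) \lor G(i))) \land (\forall p\, \neg G(p))
All bound variables are already distinct, so no renaming is needed.
Extract every quantifier outward, since the variables are now distinct and don't occur free across branches:
  \exists i\, \exists l\, \forall p\, ((\neg G(l) \lor G(i)) \land \neg G(p))

\exists i\, \exists l\, \forall p\, ((\neg G(l) \lor G(i)) \land \neg G(p))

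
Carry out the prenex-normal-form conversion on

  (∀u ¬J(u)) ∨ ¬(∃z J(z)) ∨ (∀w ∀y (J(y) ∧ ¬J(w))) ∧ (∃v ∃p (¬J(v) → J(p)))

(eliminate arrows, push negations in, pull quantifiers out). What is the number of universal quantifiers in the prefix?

First replace A → B with ¬A ∨ B.
  (∀u ¬J(u)) ∨ ¬(∃z J(z)) ∨ (∀w ∀y (J(y) ∧ ¬J(w))) ∧ (∃v ∃p (¬¬J(v) ∨ J(p)))
Move each ¬ inward, flipping quantifiers it crosses:
  (∀u ¬J(u)) ∨ (∀z ¬J(z)) ∨ (∀w ∀y (J(y) ∧ ¬J(w))) ∧ (∃v ∃p (J(v) ∨ J(p)))
All bound variables are already distinct, so no renaming is needed.
Extract every quantifier outward, since the variables are now distinct and don't occur free across branches:
  ∀u ∀z ∀w ∀y ∃v ∃p (¬J(u) ∨ ¬J(z) ∨ J(y) ∧ ¬J(w) ∧ (J(v) ∨ J(p)))
The prefix is ∀u ∀z ∀w ∀y ∃v ∃p: 4 universal, 2 existential.

4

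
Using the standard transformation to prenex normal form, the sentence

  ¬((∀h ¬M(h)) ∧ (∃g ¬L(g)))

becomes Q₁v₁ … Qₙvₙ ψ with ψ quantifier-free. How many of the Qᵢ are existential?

Drive negations inward (¬∀x A ≡ ∃x ¬A, ¬∃x A ≡ ∀x ¬A, De Morgan for ∧/∨):
  (∃h M(h)) ∨ (∀g L(g))
All bound variables are already distinct, so no renaming is needed.
Pull the quantifiers to the front (each side's bound variable is not free in the other side):
  ∃h ∀g (M(h) ∨ L(g))
The prefix is ∃h ∀g: 1 universal, 1 existential.

1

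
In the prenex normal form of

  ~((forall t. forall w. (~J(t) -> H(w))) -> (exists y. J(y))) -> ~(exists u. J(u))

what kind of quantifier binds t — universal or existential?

Eliminate → and ↔ using ¬ and ∨.
  ~~(~(forall t. forall w. (~~J(t) | H(w))) | (exists y. J(y))) | ~(exists u. J(u))
Move each ¬ inward, flipping quantifiers it crosses:
  (exists t. exists w. (~J(t) & ~H(w))) | (exists y. J(y)) | (forall u. ~J(u))
All bound variables are already distinct, so no renaming is needed.
Finally move all quantifiers to the prefix:
  exists t. exists w. exists y. forall u. (~J(t) & ~H(w) | J(y) | ~J(u))
The quantifier forall t sits under an odd number of negations (counting the antecedent side of each →), so it flips to exists t.

existential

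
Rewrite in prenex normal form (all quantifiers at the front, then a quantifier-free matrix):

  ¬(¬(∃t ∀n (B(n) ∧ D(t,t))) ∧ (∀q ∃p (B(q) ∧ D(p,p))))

Push ¬ through the quantifiers and connectives to reach negation normal form:
  (∃t ∀n (B(n) ∧ D(t,t))) ∨ (∃q ∀p (¬B(q) ∨ ¬D(p,p)))
Pull the quantifiers to the front (each side's bound variable is not free in the other side):
  ∃t ∀n ∃q ∀p (B(n) ∧ D(t,t) ∨ ¬B(q) ∨ ¬D(p,p))

∃t ∀n ∃q ∀p (B(n) ∧ D(t,t) ∨ ¬B(q) ∨ ¬D(p,p))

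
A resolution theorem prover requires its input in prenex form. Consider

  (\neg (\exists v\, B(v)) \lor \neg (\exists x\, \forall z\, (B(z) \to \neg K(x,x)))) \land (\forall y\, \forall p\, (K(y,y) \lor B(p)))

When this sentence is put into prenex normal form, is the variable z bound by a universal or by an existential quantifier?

existential

Rewrite implications/biconditionals: A → B as ¬A ∨ B.
  (\neg (\exists v\, B(v)) \lor \neg (\exists x\, \forall z\, (\neg B(z) \lor \neg K(x,x)))) \land (\forall y\, \forall p\, (K(y,y) \lor B(p)))
Move each ¬ inward, flipping quantifiers it crosses:
  ((\forall v\, \neg B(v)) \lor (\forall x\, \exists z\, (B(z) \land K(x,x)))) \land (\forall y\, \forall p\, (K(y,y) \lor B(p)))
All bound variables are already distinct, so no renaming is needed.
Pull the quantifiers to the front (each side's bound variable is not free in the other side):
  \forall v\, \forall x\, \exists z\, \forall y\, \forall p\, ((\neg B(v) \lor B(z) \land K(x,x)) \land (K(y,y) \lor B(p)))
The quantifier \forall z sits under an odd number of negations (counting the antecedent side of each →), so it flips to \exists z.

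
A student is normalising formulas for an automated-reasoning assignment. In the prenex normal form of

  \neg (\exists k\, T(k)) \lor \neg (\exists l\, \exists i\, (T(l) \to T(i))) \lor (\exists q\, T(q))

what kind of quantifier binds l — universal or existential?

universal

Rewrite implications/biconditionals: A → B as ¬A ∨ B.
  \neg (\exists k\, T(k)) \lor \neg (\exists l\, \exists i\, (\neg T(l) \lor T(i))) \lor (\exists q\, T(q))
Drive negations inward (¬∀x A ≡ ∃x ¬A, ¬∃x A ≡ ∀x ¬A, De Morgan for ∧/∨):
  (\forall k\, \neg T(k)) \lor (\forall l\, \forall i\, (T(l) \land \neg T(i))) \lor (\exists q\, T(q))
All bound variables are already distinct, so no renaming is needed.
Extract every quantifier outward, since the variables are now distinct and don't occur free across branches:
  \forall k\, \forall l\, \forall i\, \exists q\, (\neg T(k) \lor T(l) \land \neg T(i) \lor T(q))
The quantifier \exists l sits under an odd number of negations (counting the antecedent side of each →), so it flips to \forall l.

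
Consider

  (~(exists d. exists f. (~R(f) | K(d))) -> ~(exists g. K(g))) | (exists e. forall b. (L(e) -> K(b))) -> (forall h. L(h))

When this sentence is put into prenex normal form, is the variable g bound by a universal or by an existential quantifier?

existential

Eliminate → and ↔ using ¬ and ∨.
  ~(~~(exists d. exists f. (~R(f) | K(d))) | ~(exists g. K(g)) | (exists e. forall b. (~L(e) | K(b)))) | (forall h. L(h))
Move each ¬ inward, flipping quantifiers it crosses:
  (forall d. forall f. (R(f) & ~K(d))) & (exists g. K(g)) & (forall e. exists b. (L(e) & ~K(b))) | (forall h. L(h))
All bound variables are already distinct, so no renaming is needed.
Extract every quantifier outward, since the variables are now distinct and don't occur free across branches:
  forall d. forall f. exists g. forall e. exists b. forall h. (R(f) & ~K(d) & K(g) & L(e) & ~K(b) | L(h))
The quantifier exists g sits under an even number of negations (counting the antecedent side of each →), so it remains existential.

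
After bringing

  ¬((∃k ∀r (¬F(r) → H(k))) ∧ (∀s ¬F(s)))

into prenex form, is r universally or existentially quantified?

existential

Eliminate → and ↔ using ¬ and ∨.
  ¬((∃k ∀r (¬¬F(r) ∨ H(k))) ∧ (∀s ¬F(s)))
Move each ¬ inward, flipping quantifiers it crosses:
  (∀k ∃r (¬F(r) ∧ ¬H(k))) ∨ (∃s F(s))
Finally move all quantifiers to the prefix:
  ∀k ∃r ∃s (¬F(r) ∧ ¬H(k) ∨ F(s))
The quantifier ∀r sits under an odd number of negations (counting the antecedent side of each →), so it flips to ∃r.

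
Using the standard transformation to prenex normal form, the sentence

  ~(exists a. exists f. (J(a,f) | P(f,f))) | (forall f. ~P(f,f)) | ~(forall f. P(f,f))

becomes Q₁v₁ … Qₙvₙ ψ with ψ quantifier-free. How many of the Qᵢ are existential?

1

Drive negations inward (¬∀x A ≡ ∃x ¬A, ¬∃x A ≡ ∀x ¬A, De Morgan for ∧/∨):
  (forall a. forall f. (~J(a,f) & ~P(f,f))) | (forall f. ~P(f,f)) | (exists f. ~P(f,f))
Rename bound variables to avoid capture: f↦w, f↦q.
  (forall a. forall f. (~J(a,f) & ~P(f,f))) | (forall w. ~P(w,w)) | (exists q. ~P(q,q))
Pull the quantifiers to the front (each side's bound variable is not free in the other side):
  forall a. forall f. forall w. exists q. (~J(a,f) & ~P(f,f) | ~P(w,w) | ~P(q,q))
The prefix is forall a forall f forall w exists q: 3 universal, 1 existential.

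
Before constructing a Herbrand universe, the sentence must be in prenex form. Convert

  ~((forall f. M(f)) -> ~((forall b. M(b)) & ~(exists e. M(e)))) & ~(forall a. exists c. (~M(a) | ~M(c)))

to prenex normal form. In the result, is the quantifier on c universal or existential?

universal

First replace A → B with ¬A ∨ B.
  ~(~(forall f. M(f)) | ~((forall b. M(b)) & ~(exists e. M(e)))) & ~(forall a. exists c. (~M(a) | ~M(c)))
Drive negations inward (¬∀x A ≡ ∃x ¬A, ¬∃x A ≡ ∀x ¬A, De Morgan for ∧/∨):
  (forall f. M(f)) & (forall b. M(b)) & (forall e. ~M(e)) & (exists a. forall c. (M(a) & M(c)))
All bound variables are already distinct, so no renaming is needed.
Pull the quantifiers to the front (each side's bound variable is not free in the other side):
  forall f. forall b. forall e. exists a. forall c. (M(f) & M(b) & ~M(e) & M(a) & M(c))
The quantifier exists c sits under an odd number of negations (counting the antecedent side of each →), so it flips to forall c.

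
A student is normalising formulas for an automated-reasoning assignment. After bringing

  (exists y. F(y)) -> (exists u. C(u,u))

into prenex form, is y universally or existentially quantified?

Rewrite implications/biconditionals: A → B as ¬A ∨ B.
  ~(exists y. F(y)) | (exists u. C(u,u))
Drive negations inward (¬∀x A ≡ ∃x ¬A, ¬∃x A ≡ ∀x ¬A, De Morgan for ∧/∨):
  (forall y. ~F(y)) | (exists u. C(u,u))
Pull the quantifiers to the front (each side's bound variable is not free in the other side):
  forall y. exists u. (~F(y) | C(u,u))
The quantifier exists y sits under an odd number of negations (counting the antecedent side of each →), so it flips to forall y.

universal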